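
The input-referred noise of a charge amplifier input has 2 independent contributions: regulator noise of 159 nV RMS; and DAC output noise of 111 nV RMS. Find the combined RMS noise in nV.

194 nV

Uncorrelated sources add in power (mean-square): V_tot = √(ΣV_i²)
V_tot = √[(1.59×10⁻⁷)² + (1.11×10⁻⁷)²] = 1.94×10⁻⁷ V = 194 nV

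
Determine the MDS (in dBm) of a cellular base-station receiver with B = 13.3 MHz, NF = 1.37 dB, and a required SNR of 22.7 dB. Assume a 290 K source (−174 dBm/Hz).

Sensitivity = −174 + 10 log₁₀(B) + NF + SNR_min
= −174 + 71.24 + 1.37 + 22.7
= −78.69 dBm → −78.7 dBm

−78.7 dBm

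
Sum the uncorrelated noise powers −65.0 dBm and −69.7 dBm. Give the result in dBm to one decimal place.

Convert to linear, add, convert back:
P₁ = 3.16×10⁻¹⁰ W, P₂ = 1.07×10⁻¹⁰ W
P_tot = 4.23×10⁻¹⁰ W → 10 log₁₀(P_tot / 10⁻³) = −63.7 dBm

−63.7 dBm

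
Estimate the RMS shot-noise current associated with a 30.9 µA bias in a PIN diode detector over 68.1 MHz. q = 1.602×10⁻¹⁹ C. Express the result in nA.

26.0 nA

I_n = √(2qI·B)
2qI·B = 2 × 1.602×10⁻¹⁹ × 3.09×10⁻⁵ × 6.81×10⁷ = 6.74×10⁻¹⁶ A²
I_n = √(6.74×10⁻¹⁶) = 2.60×10⁻⁸ A = 26.0 nA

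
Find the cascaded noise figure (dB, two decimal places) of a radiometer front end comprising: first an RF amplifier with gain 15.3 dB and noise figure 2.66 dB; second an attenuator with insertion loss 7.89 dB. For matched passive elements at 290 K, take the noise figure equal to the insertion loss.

3.00 dB

Convert to linear (a loss of L dB is a gain of −L dB): F_i = 10^(NF_i/10), G_i = 10^(G_i,dB/10)
  Stage 1: F_1 = 10^(2.66/10) = 1.845, G_1 = 10^(15.3/10) = 33.88
  Stage 2: F_2 = 10^(7.89/10) = 6.152, G_2 = 10^(−7.89/10) = 0.1626
Friis cascade:
  F = 1.845 + (6.152 − 1)/33.88 = 1.997
NF = 10 log₁₀(1.997) = 3.00 dB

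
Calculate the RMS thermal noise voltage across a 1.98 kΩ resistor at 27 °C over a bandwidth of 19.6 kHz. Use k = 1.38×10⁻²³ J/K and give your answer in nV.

T = 27 °C + 273.15 = 300.15 K
V_n = √(4kTRB)
4kTRB = 4 × 1.38×10⁻²³ × 300.15 × 1.98×10³ × 1.96×10⁴ = 6.43×10⁻¹³ V²
V_n = √(6.43×10⁻¹³) = 8.02×10⁻⁷ V = 802 nV

802 nV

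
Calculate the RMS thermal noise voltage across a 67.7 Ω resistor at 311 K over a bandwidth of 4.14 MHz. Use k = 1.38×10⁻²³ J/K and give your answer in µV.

2.19 µV

V_n = √(4kTRB)
4kTRB = 4 × 1.38×10⁻²³ × 311 × 6.77×10¹ × 4.14×10⁶ = 4.81×10⁻¹² V²
V_n = √(4.81×10⁻¹²) = 2.19×10⁻⁶ V = 2.19 µV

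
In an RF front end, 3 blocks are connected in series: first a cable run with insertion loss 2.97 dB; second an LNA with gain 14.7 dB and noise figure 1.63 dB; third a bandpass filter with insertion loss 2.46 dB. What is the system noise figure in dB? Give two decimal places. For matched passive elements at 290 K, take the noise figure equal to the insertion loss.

4.68 dB

Convert to linear (a loss of L dB is a gain of −L dB): F_i = 10^(NF_i/10), G_i = 10^(G_i,dB/10)
  Stage 1: F_1 = 10^(2.97/10) = 1.982, G_1 = 10^(−2.97/10) = 0.5047
  Stage 2: F_2 = 10^(1.63/10) = 1.455, G_2 = 10^(14.7/10) = 29.51
  Stage 3: F_3 = 10^(2.46/10) = 1.762, G_3 = 10^(−2.46/10) = 0.5675
Friis cascade:
  F = 1.982 + (1.455 − 1)/0.5047 + (1.762 − 1)/14.89 = 2.935
NF = 10 log₁₀(2.935) = 4.68 dB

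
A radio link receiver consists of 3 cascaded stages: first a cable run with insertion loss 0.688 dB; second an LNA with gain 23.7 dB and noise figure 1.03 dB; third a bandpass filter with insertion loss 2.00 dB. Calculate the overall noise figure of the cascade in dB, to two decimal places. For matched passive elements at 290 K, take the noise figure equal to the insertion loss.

1.73 dB

Convert to linear (a loss of L dB is a gain of −L dB): F_i = 10^(NF_i/10), G_i = 10^(G_i,dB/10)
  Stage 1: F_1 = 10^(0.688/10) = 1.172, G_1 = 10^(−0.688/10) = 0.8535
  Stage 2: F_2 = 10^(1.03/10) = 1.268, G_2 = 10^(23.7/10) = 234.4
  Stage 3: F_3 = 10^(2.00/10) = 1.585, G_3 = 10^(−2.00/10) = 0.6310
Friis cascade:
  F = 1.172 + (1.268 − 1)/0.8535 + (1.585 − 1)/200.1 = 1.488
NF = 10 log₁₀(1.488) = 1.73 dB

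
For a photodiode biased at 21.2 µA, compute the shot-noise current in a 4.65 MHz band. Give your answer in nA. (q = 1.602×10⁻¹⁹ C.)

I_n = √(2qI·B)
2qI·B = 2 × 1.602×10⁻¹⁹ × 2.12×10⁻⁵ × 4.65×10⁶ = 3.16×10⁻¹⁷ A²
I_n = √(3.16×10⁻¹⁷) = 5.62×10⁻⁹ A = 5.62 nA

5.62 nA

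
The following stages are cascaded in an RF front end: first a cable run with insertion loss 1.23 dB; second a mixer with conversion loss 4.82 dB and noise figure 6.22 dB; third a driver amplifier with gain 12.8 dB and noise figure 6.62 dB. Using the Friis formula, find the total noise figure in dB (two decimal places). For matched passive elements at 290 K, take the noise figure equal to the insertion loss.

Convert to linear (a loss of L dB is a gain of −L dB): F_i = 10^(NF_i/10), G_i = 10^(G_i,dB/10)
  Stage 1: F_1 = 10^(1.23/10) = 1.327, G_1 = 10^(−1.23/10) = 0.7534
  Stage 2: F_2 = 10^(6.22/10) = 4.188, G_2 = 10^(−4.82/10) = 0.3296
  Stage 3: F_3 = 10^(6.62/10) = 4.592, G_3 = 10^(12.8/10) = 19.05
Friis cascade:
  F = 1.327 + (4.188 − 1)/0.7534 + (4.592 − 1)/0.2483 = 20.02
NF = 10 log₁₀(20.02) = 13.02 dB

13.02 dB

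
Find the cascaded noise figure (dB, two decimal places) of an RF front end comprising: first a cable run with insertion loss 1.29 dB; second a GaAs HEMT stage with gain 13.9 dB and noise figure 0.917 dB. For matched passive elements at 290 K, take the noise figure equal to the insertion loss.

2.21 dB

Convert to linear (a loss of L dB is a gain of −L dB): F_i = 10^(NF_i/10), G_i = 10^(G_i,dB/10)
  Stage 1: F_1 = 10^(1.29/10) = 1.346, G_1 = 10^(−1.29/10) = 0.7430
  Stage 2: F_2 = 10^(0.917/10) = 1.235, G_2 = 10^(13.9/10) = 24.55
Friis cascade:
  F = 1.346 + (1.235 − 1)/0.7430 = 1.662
NF = 10 log₁₀(1.662) = 2.21 dB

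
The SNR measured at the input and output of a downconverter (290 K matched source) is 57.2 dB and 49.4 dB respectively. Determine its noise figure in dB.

7.8 dB

NF (dB) = SNR_in(dB) − SNR_out(dB) when the source is at T₀
NF = 57.2 − 49.4 = 7.8 dB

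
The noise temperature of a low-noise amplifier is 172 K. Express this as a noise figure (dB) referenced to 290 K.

2.02 dB

F = 1 + T_e/T₀ = 1 + 172/290 = 1.5931
NF = 10 log₁₀(1.5931) = 2.02 dB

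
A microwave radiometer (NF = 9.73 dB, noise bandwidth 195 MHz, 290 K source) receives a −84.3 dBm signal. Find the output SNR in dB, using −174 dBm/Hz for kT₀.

−2.9 dB

Noise floor: N = −174 + 10 log₁₀(B) + NF
10 log₁₀(1.95×10⁸) = 82.9 dB
N = −174 + 82.9 + 9.73 = −81.37 dBm
SNR = P_sig − N = −84.3 − (−81.37) = −2.93 dB → −2.9 dB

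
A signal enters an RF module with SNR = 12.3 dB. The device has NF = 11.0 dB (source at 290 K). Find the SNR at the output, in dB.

By definition F = SNR_in/SNR_out, so in dB: SNR_out = SNR_in − NF
SNR_out = 12.3 − 11.0 = 1.3 dB

1.3 dB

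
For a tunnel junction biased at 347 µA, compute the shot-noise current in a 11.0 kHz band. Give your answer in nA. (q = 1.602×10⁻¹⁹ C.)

I_n = √(2qI·B)
2qI·B = 2 × 1.602×10⁻¹⁹ × 3.47×10⁻⁴ × 1.10×10⁴ = 1.22×10⁻¹⁸ A²
I_n = √(1.22×10⁻¹⁸) = 1.11×10⁻⁹ A = 1.11 nA

1.11 nA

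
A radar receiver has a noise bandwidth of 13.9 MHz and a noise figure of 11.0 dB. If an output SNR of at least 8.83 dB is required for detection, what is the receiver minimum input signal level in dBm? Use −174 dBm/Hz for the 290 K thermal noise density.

Sensitivity = −174 + 10 log₁₀(B) + NF + SNR_min
= −174 + 71.43 + 11.0 + 8.83
= −82.74 dBm → −82.7 dBm

−82.7 dBm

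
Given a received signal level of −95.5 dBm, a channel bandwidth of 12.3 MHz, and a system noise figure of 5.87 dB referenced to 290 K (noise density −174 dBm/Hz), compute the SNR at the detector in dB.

Noise floor: N = −174 + 10 log₁₀(B) + NF
10 log₁₀(1.23×10⁷) = 70.9 dB
N = −174 + 70.9 + 5.87 = −97.23 dBm
SNR = P_sig − N = −95.5 − (−97.23) = 1.73 dB → 1.7 dB

1.7 dB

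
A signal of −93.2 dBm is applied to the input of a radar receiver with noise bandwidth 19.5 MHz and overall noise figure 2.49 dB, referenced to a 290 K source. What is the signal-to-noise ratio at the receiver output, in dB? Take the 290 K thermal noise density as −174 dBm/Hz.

5.4 dB

Noise floor: N = −174 + 10 log₁₀(B) + NF
10 log₁₀(1.95×10⁷) = 72.9 dB
N = −174 + 72.9 + 2.49 = −98.61 dBm
SNR = P_sig − N = −93.2 − (−98.61) = 5.41 dB → 5.4 dB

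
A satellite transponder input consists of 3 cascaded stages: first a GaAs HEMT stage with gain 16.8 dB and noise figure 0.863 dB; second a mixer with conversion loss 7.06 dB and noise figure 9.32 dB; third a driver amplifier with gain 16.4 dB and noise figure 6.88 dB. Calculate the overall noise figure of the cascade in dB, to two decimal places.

Convert to linear (a loss of L dB is a gain of −L dB): F_i = 10^(NF_i/10), G_i = 10^(G_i,dB/10)
  Stage 1: F_1 = 10^(0.863/10) = 1.220, G_1 = 10^(16.8/10) = 47.86
  Stage 2: F_2 = 10^(9.32/10) = 8.551, G_2 = 10^(−7.06/10) = 0.1968
  Stage 3: F_3 = 10^(6.88/10) = 4.875, G_3 = 10^(16.4/10) = 43.65
Friis cascade:
  F = 1.220 + (8.551 − 1)/47.86 + (4.875 − 1)/9.419 = 1.789
NF = 10 log₁₀(1.789) = 2.53 dB

2.53 dB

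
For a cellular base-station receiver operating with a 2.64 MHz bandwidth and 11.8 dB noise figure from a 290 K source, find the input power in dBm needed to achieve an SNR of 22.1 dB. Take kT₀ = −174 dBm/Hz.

−75.9 dBm

Sensitivity = −174 + 10 log₁₀(B) + NF + SNR_min
= −174 + 64.22 + 11.8 + 22.1
= −75.88 dBm → −75.9 dBm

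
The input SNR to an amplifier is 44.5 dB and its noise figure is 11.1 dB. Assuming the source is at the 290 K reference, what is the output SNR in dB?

By definition F = SNR_in/SNR_out, so in dB: SNR_out = SNR_in − NF
SNR_out = 44.5 − 11.1 = 33.4 dB

33.4 dB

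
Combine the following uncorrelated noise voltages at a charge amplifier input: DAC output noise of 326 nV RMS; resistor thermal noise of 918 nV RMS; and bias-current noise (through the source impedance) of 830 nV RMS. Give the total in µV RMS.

1.28 µV

Uncorrelated sources add in power (mean-square): V_tot = √(ΣV_i²)
V_tot = √[(3.26×10⁻⁷)² + (9.18×10⁻⁷)² + (8.30×10⁻⁷)²] = 1.28×10⁻⁶ V = 1.28 µV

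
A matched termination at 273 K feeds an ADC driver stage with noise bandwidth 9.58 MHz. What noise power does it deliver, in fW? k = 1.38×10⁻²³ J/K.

P_n = kTB = 1.38×10⁻²³ × 273 × 9.58×10⁶ = 3.61×10⁻¹⁴ W = 36.1 fW

36.1 fW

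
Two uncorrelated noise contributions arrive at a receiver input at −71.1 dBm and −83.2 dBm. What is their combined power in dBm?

Convert to linear, add, convert back:
P₁ = 7.76×10⁻¹¹ W, P₂ = 4.79×10⁻¹² W
P_tot = 8.24×10⁻¹¹ W → 10 log₁₀(P_tot / 10⁻³) = −70.8 dBm

−70.8 dBm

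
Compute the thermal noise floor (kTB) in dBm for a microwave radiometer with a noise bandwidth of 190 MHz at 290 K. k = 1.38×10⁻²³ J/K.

P_n = kTB = 1.38×10⁻²³ × 290 × 1.90×10⁸ = 7.60×10⁻¹³ W
In dBm: 10 log₁₀(7.60×10⁻¹³ / 10⁻³) = −91.2 dBm

−91.2 dBm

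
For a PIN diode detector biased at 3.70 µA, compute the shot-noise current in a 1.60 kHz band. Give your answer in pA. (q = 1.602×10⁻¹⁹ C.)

I_n = √(2qI·B)
2qI·B = 2 × 1.602×10⁻¹⁹ × 3.70×10⁻⁶ × 1.60×10³ = 1.90×10⁻²¹ A²
I_n = √(1.90×10⁻²¹) = 4.36×10⁻¹¹ A = 43.6 pA

43.6 pA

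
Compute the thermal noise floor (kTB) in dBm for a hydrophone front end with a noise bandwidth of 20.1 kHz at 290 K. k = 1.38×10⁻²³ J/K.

−130.9 dBm

P_n = kTB = 1.38×10⁻²³ × 290 × 2.01×10⁴ = 8.04×10⁻¹⁷ W
In dBm: 10 log₁₀(8.04×10⁻¹⁷ / 10⁻³) = −130.9 dBm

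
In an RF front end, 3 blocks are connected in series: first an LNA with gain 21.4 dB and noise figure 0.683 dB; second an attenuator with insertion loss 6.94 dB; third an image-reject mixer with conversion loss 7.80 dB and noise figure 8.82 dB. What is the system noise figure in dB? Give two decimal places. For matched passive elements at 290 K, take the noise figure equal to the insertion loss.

Convert to linear (a loss of L dB is a gain of −L dB): F_i = 10^(NF_i/10), G_i = 10^(G_i,dB/10)
  Stage 1: F_1 = 10^(0.683/10) = 1.170, G_1 = 10^(21.4/10) = 138.0
  Stage 2: F_2 = 10^(6.94/10) = 4.943, G_2 = 10^(−6.94/10) = 0.2023
  Stage 3: F_3 = 10^(8.82/10) = 7.621, G_3 = 10^(−7.80/10) = 0.1660
Friis cascade:
  F = 1.170 + (4.943 − 1)/138.0 + (7.621 − 1)/27.93 = 1.436
NF = 10 log₁₀(1.436) = 1.57 dB

1.57 dB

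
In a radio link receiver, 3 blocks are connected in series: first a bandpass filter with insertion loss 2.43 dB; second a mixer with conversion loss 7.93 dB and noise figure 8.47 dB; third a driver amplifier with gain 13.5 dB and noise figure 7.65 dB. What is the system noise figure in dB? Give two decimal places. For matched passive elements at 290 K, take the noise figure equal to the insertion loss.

18.11 dB

Convert to linear (a loss of L dB is a gain of −L dB): F_i = 10^(NF_i/10), G_i = 10^(G_i,dB/10)
  Stage 1: F_1 = 10^(2.43/10) = 1.750, G_1 = 10^(−2.43/10) = 0.5715
  Stage 2: F_2 = 10^(8.47/10) = 7.031, G_2 = 10^(−7.93/10) = 0.1611
  Stage 3: F_3 = 10^(7.65/10) = 5.821, G_3 = 10^(13.5/10) = 22.39
Friis cascade:
  F = 1.750 + (7.031 − 1)/0.5715 + (5.821 − 1)/0.09204 = 64.68
NF = 10 log₁₀(64.68) = 18.11 dB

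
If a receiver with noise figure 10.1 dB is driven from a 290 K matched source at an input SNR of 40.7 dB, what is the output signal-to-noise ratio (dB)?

By definition F = SNR_in/SNR_out, so in dB: SNR_out = SNR_in − NF
SNR_out = 40.7 − 10.1 = 30.6 dB

30.6 dB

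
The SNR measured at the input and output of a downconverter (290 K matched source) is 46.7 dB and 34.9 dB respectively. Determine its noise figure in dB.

NF (dB) = SNR_in(dB) − SNR_out(dB) when the source is at T₀
NF = 46.7 − 34.9 = 11.8 dB

11.8 dB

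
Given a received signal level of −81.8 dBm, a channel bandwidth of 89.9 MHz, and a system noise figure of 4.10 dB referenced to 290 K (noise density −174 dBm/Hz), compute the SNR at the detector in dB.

8.6 dB

Noise floor: N = −174 + 10 log₁₀(B) + NF
10 log₁₀(8.99×10⁷) = 79.54 dB
N = −174 + 79.54 + 4.10 = −90.36 dBm
SNR = P_sig − N = −81.8 − (−90.36) = 8.56 dB → 8.6 dB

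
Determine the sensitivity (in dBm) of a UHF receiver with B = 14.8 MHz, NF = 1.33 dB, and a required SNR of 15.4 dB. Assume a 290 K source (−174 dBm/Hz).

Sensitivity = −174 + 10 log₁₀(B) + NF + SNR_min
= −174 + 71.7 + 1.33 + 15.4
= −85.57 dBm → −85.6 dBm

−85.6 dBm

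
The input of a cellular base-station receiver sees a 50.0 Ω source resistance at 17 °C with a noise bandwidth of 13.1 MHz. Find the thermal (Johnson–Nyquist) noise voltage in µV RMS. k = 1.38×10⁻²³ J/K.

3.24 µV

T = 17 °C + 273.15 = 290.15 K
V_n = √(4kTRB)
4kTRB = 4 × 1.38×10⁻²³ × 290.15 × 5.00×10¹ × 1.31×10⁷ = 1.05×10⁻¹¹ V²
V_n = √(1.05×10⁻¹¹) = 3.24×10⁻⁶ V = 3.24 µV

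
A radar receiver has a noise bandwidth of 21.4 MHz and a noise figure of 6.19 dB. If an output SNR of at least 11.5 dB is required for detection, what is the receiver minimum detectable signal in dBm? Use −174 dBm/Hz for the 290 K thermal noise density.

−83.0 dBm

Sensitivity = −174 + 10 log₁₀(B) + NF + SNR_min
= −174 + 73.3 + 6.19 + 11.5
= −83.01 dBm → −83.0 dBm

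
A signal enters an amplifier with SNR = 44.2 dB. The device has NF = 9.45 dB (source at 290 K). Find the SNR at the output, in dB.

By definition F = SNR_in/SNR_out, so in dB: SNR_out = SNR_in − NF
SNR_out = 44.2 − 9.45 = 34.75 dB

34.75 dB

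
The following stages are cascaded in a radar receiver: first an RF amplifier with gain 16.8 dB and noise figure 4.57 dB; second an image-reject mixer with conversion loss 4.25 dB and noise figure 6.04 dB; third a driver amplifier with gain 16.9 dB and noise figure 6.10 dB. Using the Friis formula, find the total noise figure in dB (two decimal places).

4.91 dB

Convert to linear (a loss of L dB is a gain of −L dB): F_i = 10^(NF_i/10), G_i = 10^(G_i,dB/10)
  Stage 1: F_1 = 10^(4.57/10) = 2.864, G_1 = 10^(16.8/10) = 47.86
  Stage 2: F_2 = 10^(6.04/10) = 4.018, G_2 = 10^(−4.25/10) = 0.3758
  Stage 3: F_3 = 10^(6.10/10) = 4.074, G_3 = 10^(16.9/10) = 48.98
Friis cascade:
  F = 2.864 + (4.018 − 1)/47.86 + (4.074 − 1)/17.99 = 3.098
NF = 10 log₁₀(3.098) = 4.91 dB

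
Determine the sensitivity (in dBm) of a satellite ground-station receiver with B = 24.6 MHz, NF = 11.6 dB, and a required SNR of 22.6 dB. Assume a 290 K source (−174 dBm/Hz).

Sensitivity = −174 + 10 log₁₀(B) + NF + SNR_min
= −174 + 73.91 + 11.6 + 22.6
= −65.89 dBm → −65.9 dBm

−65.9 dBm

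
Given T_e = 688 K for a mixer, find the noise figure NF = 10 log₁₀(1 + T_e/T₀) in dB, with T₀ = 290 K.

5.28 dB

F = 1 + T_e/T₀ = 1 + 688/290 = 3.37241
NF = 10 log₁₀(3.37241) = 5.28 dB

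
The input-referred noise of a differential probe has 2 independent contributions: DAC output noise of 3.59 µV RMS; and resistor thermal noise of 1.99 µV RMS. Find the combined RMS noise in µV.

Uncorrelated sources add in power (mean-square): V_tot = √(ΣV_i²)
V_tot = √[(3.59×10⁻⁶)² + (1.99×10⁻⁶)²] = 4.10×10⁻⁶ V = 4.10 µV

4.10 µV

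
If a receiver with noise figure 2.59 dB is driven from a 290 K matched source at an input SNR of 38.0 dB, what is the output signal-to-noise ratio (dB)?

35.41 dB

By definition F = SNR_in/SNR_out, so in dB: SNR_out = SNR_in − NF
SNR_out = 38.0 − 2.59 = 35.41 dB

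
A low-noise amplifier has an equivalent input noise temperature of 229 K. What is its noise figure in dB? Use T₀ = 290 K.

F = 1 + T_e/T₀ = 1 + 229/290 = 1.78966
NF = 10 log₁₀(1.78966) = 2.53 dB

2.53 dB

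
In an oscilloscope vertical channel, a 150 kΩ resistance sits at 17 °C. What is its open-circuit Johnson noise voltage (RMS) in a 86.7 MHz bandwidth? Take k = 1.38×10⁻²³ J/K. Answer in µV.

456 µV

T = 17 °C + 273.15 = 290.15 K
V_n = √(4kTRB)
4kTRB = 4 × 1.38×10⁻²³ × 290.15 × 1.50×10⁵ × 8.67×10⁷ = 2.08×10⁻⁷ V²
V_n = √(2.08×10⁻⁷) = 4.56×10⁻⁴ V = 456 µV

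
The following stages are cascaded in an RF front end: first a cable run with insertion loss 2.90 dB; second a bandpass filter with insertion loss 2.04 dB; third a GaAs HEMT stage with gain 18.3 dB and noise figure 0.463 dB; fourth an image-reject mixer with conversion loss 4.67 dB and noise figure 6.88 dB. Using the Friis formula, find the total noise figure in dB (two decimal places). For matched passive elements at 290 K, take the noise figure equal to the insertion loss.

Convert to linear (a loss of L dB is a gain of −L dB): F_i = 10^(NF_i/10), G_i = 10^(G_i,dB/10)
  Stage 1: F_1 = 10^(2.90/10) = 1.950, G_1 = 10^(−2.90/10) = 0.5129
  Stage 2: F_2 = 10^(2.04/10) = 1.600, G_2 = 10^(−2.04/10) = 0.6252
  Stage 3: F_3 = 10^(0.463/10) = 1.112, G_3 = 10^(18.3/10) = 67.61
  Stage 4: F_4 = 10^(6.88/10) = 4.875, G_4 = 10^(−4.67/10) = 0.3412
Friis cascade:
  F = 1.950 + (1.600 − 1)/0.5129 + (1.112 − 1)/0.3206 + (4.875 − 1)/21.68 = 3.649
NF = 10 log₁₀(3.649) = 5.62 dB

5.62 dB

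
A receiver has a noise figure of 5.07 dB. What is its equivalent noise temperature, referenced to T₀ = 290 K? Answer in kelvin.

F = 10^(5.07/10) = 3.21366
T_e = (F − 1)·T₀ = (3.21366 − 1) × 290 = 642 K

642 K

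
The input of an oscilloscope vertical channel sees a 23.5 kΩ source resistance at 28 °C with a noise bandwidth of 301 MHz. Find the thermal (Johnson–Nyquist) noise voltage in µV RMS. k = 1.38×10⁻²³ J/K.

343 µV

T = 28 °C + 273.15 = 301.15 K
V_n = √(4kTRB)
4kTRB = 4 × 1.38×10⁻²³ × 301.15 × 2.35×10⁴ × 3.01×10⁸ = 1.18×10⁻⁷ V²
V_n = √(1.18×10⁻⁷) = 3.43×10⁻⁴ V = 343 µV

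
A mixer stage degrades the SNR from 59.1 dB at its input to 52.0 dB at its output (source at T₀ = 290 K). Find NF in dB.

7.1 dB

NF (dB) = SNR_in(dB) − SNR_out(dB) when the source is at T₀
NF = 59.1 − 52.0 = 7.1 dB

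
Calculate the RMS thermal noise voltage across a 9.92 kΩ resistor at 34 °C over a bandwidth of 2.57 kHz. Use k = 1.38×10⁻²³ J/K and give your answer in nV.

T = 34 °C + 273.15 = 307.15 K
V_n = √(4kTRB)
4kTRB = 4 × 1.38×10⁻²³ × 307.15 × 9.92×10³ × 2.57×10³ = 4.32×10⁻¹³ V²
V_n = √(4.32×10⁻¹³) = 6.57×10⁻⁷ V = 657 nV

657 nV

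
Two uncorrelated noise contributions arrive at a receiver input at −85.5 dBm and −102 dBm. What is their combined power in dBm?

Convert to linear, add, convert back:
P₁ = 2.82×10⁻¹² W, P₂ = 6.31×10⁻¹⁴ W
P_tot = 2.88×10⁻¹² W → 10 log₁₀(P_tot / 10⁻³) = −85.4 dBm

−85.4 dBm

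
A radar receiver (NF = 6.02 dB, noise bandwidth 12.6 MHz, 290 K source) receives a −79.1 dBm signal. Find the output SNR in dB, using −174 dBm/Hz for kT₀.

Noise floor: N = −174 + 10 log₁₀(B) + NF
10 log₁₀(1.26×10⁷) = 71 dB
N = −174 + 71 + 6.02 = −96.98 dBm
SNR = P_sig − N = −79.1 − (−96.98) = 17.88 dB → 17.9 dB

17.9 dB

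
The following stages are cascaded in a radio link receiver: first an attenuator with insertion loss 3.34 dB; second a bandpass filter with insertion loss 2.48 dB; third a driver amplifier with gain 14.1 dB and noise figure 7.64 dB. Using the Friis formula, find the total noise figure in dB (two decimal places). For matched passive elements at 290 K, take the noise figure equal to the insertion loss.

13.46 dB

Convert to linear (a loss of L dB is a gain of −L dB): F_i = 10^(NF_i/10), G_i = 10^(G_i,dB/10)
  Stage 1: F_1 = 10^(3.34/10) = 2.158, G_1 = 10^(−3.34/10) = 0.4634
  Stage 2: F_2 = 10^(2.48/10) = 1.770, G_2 = 10^(−2.48/10) = 0.5649
  Stage 3: F_3 = 10^(7.64/10) = 5.808, G_3 = 10^(14.1/10) = 25.70
Friis cascade:
  F = 2.158 + (1.770 − 1)/0.4634 + (5.808 − 1)/0.2618 = 22.18
NF = 10 log₁₀(22.18) = 13.46 dB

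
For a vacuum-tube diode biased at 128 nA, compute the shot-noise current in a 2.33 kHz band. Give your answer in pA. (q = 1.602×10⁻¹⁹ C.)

I_n = √(2qI·B)
2qI·B = 2 × 1.602×10⁻¹⁹ × 1.28×10⁻⁷ × 2.33×10³ = 9.56×10⁻²³ A²
I_n = √(9.56×10⁻²³) = 9.78×10⁻¹² A = 9.78 pA

9.78 pA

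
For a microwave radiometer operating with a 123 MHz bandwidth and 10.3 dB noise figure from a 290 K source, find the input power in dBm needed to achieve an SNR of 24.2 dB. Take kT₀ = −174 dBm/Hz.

−58.6 dBm

Sensitivity = −174 + 10 log₁₀(B) + NF + SNR_min
= −174 + 80.9 + 10.3 + 24.2
= −58.6 dBm → −58.6 dBm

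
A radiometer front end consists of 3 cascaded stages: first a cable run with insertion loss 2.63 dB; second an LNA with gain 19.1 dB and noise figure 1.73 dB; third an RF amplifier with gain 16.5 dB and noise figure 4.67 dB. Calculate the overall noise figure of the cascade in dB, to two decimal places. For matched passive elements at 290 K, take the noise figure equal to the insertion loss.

4.43 dB

Convert to linear (a loss of L dB is a gain of −L dB): F_i = 10^(NF_i/10), G_i = 10^(G_i,dB/10)
  Stage 1: F_1 = 10^(2.63/10) = 1.832, G_1 = 10^(−2.63/10) = 0.5458
  Stage 2: F_2 = 10^(1.73/10) = 1.489, G_2 = 10^(19.1/10) = 81.28
  Stage 3: F_3 = 10^(4.67/10) = 2.931, G_3 = 10^(16.5/10) = 44.67
Friis cascade:
  F = 1.832 + (1.489 − 1)/0.5458 + (2.931 − 1)/44.36 = 2.773
NF = 10 log₁₀(2.773) = 4.43 dB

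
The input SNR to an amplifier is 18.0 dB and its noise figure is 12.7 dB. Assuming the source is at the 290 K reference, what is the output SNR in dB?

5.3 dB

By definition F = SNR_in/SNR_out, so in dB: SNR_out = SNR_in − NF
SNR_out = 18.0 − 12.7 = 5.3 dB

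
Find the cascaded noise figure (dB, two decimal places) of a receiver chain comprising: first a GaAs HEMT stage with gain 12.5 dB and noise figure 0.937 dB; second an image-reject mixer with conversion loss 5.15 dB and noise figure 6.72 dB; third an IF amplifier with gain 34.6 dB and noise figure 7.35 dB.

3.55 dB

Convert to linear (a loss of L dB is a gain of −L dB): F_i = 10^(NF_i/10), G_i = 10^(G_i,dB/10)
  Stage 1: F_1 = 10^(0.937/10) = 1.241, G_1 = 10^(12.5/10) = 17.78
  Stage 2: F_2 = 10^(6.72/10) = 4.699, G_2 = 10^(−5.15/10) = 0.3055
  Stage 3: F_3 = 10^(7.35/10) = 5.433, G_3 = 10^(34.6/10) = 2884
Friis cascade:
  F = 1.241 + (4.699 − 1)/17.78 + (5.433 − 1)/5.433 = 2.265
NF = 10 log₁₀(2.265) = 3.55 dB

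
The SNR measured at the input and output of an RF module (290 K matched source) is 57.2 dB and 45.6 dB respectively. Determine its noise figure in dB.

11.6 dB

NF (dB) = SNR_in(dB) − SNR_out(dB) when the source is at T₀
NF = 57.2 − 45.6 = 11.6 dB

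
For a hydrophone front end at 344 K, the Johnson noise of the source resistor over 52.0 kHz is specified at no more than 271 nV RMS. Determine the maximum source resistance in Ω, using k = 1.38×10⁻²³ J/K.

Johnson–Nyquist: V_n = √(4kTRB) ⇒ R = V_n² / (4kTB)
4kTB = 4 × 1.38×10⁻²³ × 344 × 5.20×10⁴ = 9.87×10⁻¹⁶
R = (2.71×10⁻⁷)² / 9.87×10⁻¹⁶ = 7.44×10¹ Ω = 74.4 Ω

74.4 Ω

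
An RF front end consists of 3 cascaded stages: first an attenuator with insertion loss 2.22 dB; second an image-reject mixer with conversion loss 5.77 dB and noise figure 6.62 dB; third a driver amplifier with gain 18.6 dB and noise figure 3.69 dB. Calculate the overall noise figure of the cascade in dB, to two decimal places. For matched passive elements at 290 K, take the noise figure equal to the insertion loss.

12.06 dB

Convert to linear (a loss of L dB is a gain of −L dB): F_i = 10^(NF_i/10), G_i = 10^(G_i,dB/10)
  Stage 1: F_1 = 10^(2.22/10) = 1.667, G_1 = 10^(−2.22/10) = 0.5998
  Stage 2: F_2 = 10^(6.62/10) = 4.592, G_2 = 10^(−5.77/10) = 0.2649
  Stage 3: F_3 = 10^(3.69/10) = 2.339, G_3 = 10^(18.6/10) = 72.44
Friis cascade:
  F = 1.667 + (4.592 − 1)/0.5998 + (2.339 − 1)/0.1589 = 16.08
NF = 10 log₁₀(16.08) = 12.06 dB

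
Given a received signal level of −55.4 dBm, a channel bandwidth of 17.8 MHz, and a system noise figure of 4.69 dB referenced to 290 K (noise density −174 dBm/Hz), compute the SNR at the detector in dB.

Noise floor: N = −174 + 10 log₁₀(B) + NF
10 log₁₀(1.78×10⁷) = 72.5 dB
N = −174 + 72.5 + 4.69 = −96.81 dBm
SNR = P_sig − N = −55.4 − (−96.81) = 41.41 dB → 41.4 dB

41.4 dB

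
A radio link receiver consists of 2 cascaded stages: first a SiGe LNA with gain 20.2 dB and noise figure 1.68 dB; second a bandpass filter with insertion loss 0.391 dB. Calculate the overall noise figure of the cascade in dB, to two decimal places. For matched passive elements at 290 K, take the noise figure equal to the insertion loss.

1.68 dB

Convert to linear (a loss of L dB is a gain of −L dB): F_i = 10^(NF_i/10), G_i = 10^(G_i,dB/10)
  Stage 1: F_1 = 10^(1.68/10) = 1.472, G_1 = 10^(20.2/10) = 104.7
  Stage 2: F_2 = 10^(0.391/10) = 1.094, G_2 = 10^(−0.391/10) = 0.9139
Friis cascade:
  F = 1.472 + (1.094 − 1)/104.7 = 1.473
NF = 10 log₁₀(1.473) = 1.68 dB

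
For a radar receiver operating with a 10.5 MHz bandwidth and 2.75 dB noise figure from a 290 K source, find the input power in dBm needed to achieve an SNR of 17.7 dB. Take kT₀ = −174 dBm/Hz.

Sensitivity = −174 + 10 log₁₀(B) + NF + SNR_min
= −174 + 70.21 + 2.75 + 17.7
= −83.34 dBm → −83.3 dBm

−83.3 dBm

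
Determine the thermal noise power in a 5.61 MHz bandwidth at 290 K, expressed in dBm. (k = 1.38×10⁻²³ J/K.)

P_n = kTB = 1.38×10⁻²³ × 290 × 5.61×10⁶ = 2.25×10⁻¹⁴ W
In dBm: 10 log₁₀(2.25×10⁻¹⁴ / 10⁻³) = −106.5 dBm

−106.5 dBm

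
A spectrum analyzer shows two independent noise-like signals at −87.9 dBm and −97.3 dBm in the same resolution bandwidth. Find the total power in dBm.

−87.4 dBm

Convert to linear, add, convert back:
P₁ = 1.62×10⁻¹² W, P₂ = 1.86×10⁻¹³ W
P_tot = 1.81×10⁻¹² W → 10 log₁₀(P_tot / 10⁻³) = −87.4 dBm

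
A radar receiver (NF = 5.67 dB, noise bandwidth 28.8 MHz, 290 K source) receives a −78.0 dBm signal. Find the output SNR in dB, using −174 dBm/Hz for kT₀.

15.7 dB

Noise floor: N = −174 + 10 log₁₀(B) + NF
10 log₁₀(2.88×10⁷) = 74.59 dB
N = −174 + 74.59 + 5.67 = −93.74 dBm
SNR = P_sig − N = −78.0 − (−93.74) = 15.74 dB → 15.7 dB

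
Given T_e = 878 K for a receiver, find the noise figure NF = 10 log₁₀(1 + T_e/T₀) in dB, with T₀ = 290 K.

F = 1 + T_e/T₀ = 1 + 878/290 = 4.02759
NF = 10 log₁₀(4.02759) = 6.05 dB

6.05 dB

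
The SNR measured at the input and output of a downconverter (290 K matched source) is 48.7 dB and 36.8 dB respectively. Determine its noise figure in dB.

NF (dB) = SNR_in(dB) − SNR_out(dB) when the source is at T₀
NF = 48.7 − 36.8 = 11.9 dB

11.9 dB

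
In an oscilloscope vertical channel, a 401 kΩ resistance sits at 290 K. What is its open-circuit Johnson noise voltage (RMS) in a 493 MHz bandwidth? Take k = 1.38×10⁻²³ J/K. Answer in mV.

1.78 mV

V_n = √(4kTRB)
4kTRB = 4 × 1.38×10⁻²³ × 290 × 4.01×10⁵ × 4.93×10⁸ = 3.16×10⁻⁶ V²
V_n = √(3.16×10⁻⁶) = 1.78×10⁻³ V = 1.78 mV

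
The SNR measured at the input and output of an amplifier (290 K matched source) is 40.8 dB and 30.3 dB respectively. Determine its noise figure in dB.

NF (dB) = SNR_in(dB) − SNR_out(dB) when the source is at T₀
NF = 40.8 − 30.3 = 10.5 dB

10.5 dB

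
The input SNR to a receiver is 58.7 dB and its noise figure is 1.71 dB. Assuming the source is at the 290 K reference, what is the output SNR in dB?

56.99 dB

By definition F = SNR_in/SNR_out, so in dB: SNR_out = SNR_in − NF
SNR_out = 58.7 − 1.71 = 56.99 dB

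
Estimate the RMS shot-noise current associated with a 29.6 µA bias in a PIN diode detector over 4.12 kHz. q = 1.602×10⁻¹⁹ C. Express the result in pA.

198 pA

I_n = √(2qI·B)
2qI·B = 2 × 1.602×10⁻¹⁹ × 2.96×10⁻⁵ × 4.12×10³ = 3.91×10⁻²⁰ A²
I_n = √(3.91×10⁻²⁰) = 1.98×10⁻¹⁰ A = 198 pA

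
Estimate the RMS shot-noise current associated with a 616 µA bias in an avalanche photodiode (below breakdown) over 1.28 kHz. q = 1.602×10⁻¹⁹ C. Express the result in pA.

I_n = √(2qI·B)
2qI·B = 2 × 1.602×10⁻¹⁹ × 6.16×10⁻⁴ × 1.28×10³ = 2.53×10⁻¹⁹ A²
I_n = √(2.53×10⁻¹⁹) = 5.03×10⁻¹⁰ A = 503 pA

503 pA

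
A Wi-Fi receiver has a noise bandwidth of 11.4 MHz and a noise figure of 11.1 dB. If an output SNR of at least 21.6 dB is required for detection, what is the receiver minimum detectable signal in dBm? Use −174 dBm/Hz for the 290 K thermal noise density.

Sensitivity = −174 + 10 log₁₀(B) + NF + SNR_min
= −174 + 70.57 + 11.1 + 21.6
= −70.73 dBm → −70.7 dBm

−70.7 dBm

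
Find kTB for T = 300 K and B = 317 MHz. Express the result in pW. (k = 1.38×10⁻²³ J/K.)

P_n = kTB = 1.38×10⁻²³ × 300 × 3.17×10⁸ = 1.31×10⁻¹² W = 1.31 pW

1.31 pW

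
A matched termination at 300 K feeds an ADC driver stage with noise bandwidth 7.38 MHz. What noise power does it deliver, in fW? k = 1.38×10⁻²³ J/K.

P_n = kTB = 1.38×10⁻²³ × 300 × 7.38×10⁶ = 3.06×10⁻¹⁴ W = 30.6 fW

30.6 fW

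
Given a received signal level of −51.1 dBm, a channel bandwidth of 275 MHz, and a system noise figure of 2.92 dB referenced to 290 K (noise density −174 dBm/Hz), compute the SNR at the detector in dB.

35.6 dB

Noise floor: N = −174 + 10 log₁₀(B) + NF
10 log₁₀(2.75×10⁸) = 84.39 dB
N = −174 + 84.39 + 2.92 = −86.69 dBm
SNR = P_sig − N = −51.1 − (−86.69) = 35.59 dB → 35.6 dB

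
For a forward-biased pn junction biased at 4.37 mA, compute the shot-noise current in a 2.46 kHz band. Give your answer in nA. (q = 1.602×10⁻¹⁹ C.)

1.86 nA

I_n = √(2qI·B)
2qI·B = 2 × 1.602×10⁻¹⁹ × 4.37×10⁻³ × 2.46×10³ = 3.44×10⁻¹⁸ A²
I_n = √(3.44×10⁻¹⁸) = 1.86×10⁻⁹ A = 1.86 nA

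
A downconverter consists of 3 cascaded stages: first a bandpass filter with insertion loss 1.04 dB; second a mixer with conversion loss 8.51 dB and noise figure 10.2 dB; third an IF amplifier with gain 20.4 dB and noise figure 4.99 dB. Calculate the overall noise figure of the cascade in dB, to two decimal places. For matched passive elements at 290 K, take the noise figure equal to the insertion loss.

Convert to linear (a loss of L dB is a gain of −L dB): F_i = 10^(NF_i/10), G_i = 10^(G_i,dB/10)
  Stage 1: F_1 = 10^(1.04/10) = 1.271, G_1 = 10^(−1.04/10) = 0.7870
  Stage 2: F_2 = 10^(10.2/10) = 10.47, G_2 = 10^(−8.51/10) = 0.1409
  Stage 3: F_3 = 10^(4.99/10) = 3.155, G_3 = 10^(20.4/10) = 109.6
Friis cascade:
  F = 1.271 + (10.47 − 1)/0.7870 + (3.155 − 1)/0.1109 = 32.73
NF = 10 log₁₀(32.73) = 15.15 dB

15.15 dB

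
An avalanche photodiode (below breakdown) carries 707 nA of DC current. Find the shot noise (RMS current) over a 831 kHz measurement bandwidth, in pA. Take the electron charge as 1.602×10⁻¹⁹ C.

434 pA

I_n = √(2qI·B)
2qI·B = 2 × 1.602×10⁻¹⁹ × 7.07×10⁻⁷ × 8.31×10⁵ = 1.88×10⁻¹⁹ A²
I_n = √(1.88×10⁻¹⁹) = 4.34×10⁻¹⁰ A = 434 pA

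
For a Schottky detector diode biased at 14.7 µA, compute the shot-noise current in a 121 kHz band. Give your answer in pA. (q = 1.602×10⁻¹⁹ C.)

755 pA

I_n = √(2qI·B)
2qI·B = 2 × 1.602×10⁻¹⁹ × 1.47×10⁻⁵ × 1.21×10⁵ = 5.70×10⁻¹⁹ A²
I_n = √(5.70×10⁻¹⁹) = 7.55×10⁻¹⁰ A = 755 pA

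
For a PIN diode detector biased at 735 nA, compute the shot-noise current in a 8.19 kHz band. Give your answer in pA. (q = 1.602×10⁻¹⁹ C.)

I_n = √(2qI·B)
2qI·B = 2 × 1.602×10⁻¹⁹ × 7.35×10⁻⁷ × 8.19×10³ = 1.93×10⁻²¹ A²
I_n = √(1.93×10⁻²¹) = 4.39×10⁻¹¹ A = 43.9 pA

43.9 pA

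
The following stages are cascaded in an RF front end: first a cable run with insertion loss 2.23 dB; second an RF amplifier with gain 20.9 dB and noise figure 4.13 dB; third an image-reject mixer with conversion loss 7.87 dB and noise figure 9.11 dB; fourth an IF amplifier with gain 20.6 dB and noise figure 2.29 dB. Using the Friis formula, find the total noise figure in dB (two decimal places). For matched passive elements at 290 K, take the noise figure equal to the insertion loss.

6.51 dB

Convert to linear (a loss of L dB is a gain of −L dB): F_i = 10^(NF_i/10), G_i = 10^(G_i,dB/10)
  Stage 1: F_1 = 10^(2.23/10) = 1.671, G_1 = 10^(−2.23/10) = 0.5984
  Stage 2: F_2 = 10^(4.13/10) = 2.588, G_2 = 10^(20.9/10) = 123.0
  Stage 3: F_3 = 10^(9.11/10) = 8.147, G_3 = 10^(−7.87/10) = 0.1633
  Stage 4: F_4 = 10^(2.29/10) = 1.694, G_4 = 10^(20.6/10) = 114.8
Friis cascade:
  F = 1.671 + (2.588 − 1)/0.5984 + (8.147 − 1)/73.62 + (1.694 − 1)/12.02 = 4.480
NF = 10 log₁₀(4.480) = 6.51 dB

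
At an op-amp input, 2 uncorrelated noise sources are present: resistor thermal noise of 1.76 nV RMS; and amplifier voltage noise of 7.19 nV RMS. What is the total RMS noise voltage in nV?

Uncorrelated sources add in power (mean-square): V_tot = √(ΣV_i²)
V_tot = √[(1.76×10⁻⁹)² + (7.19×10⁻⁹)²] = 7.40×10⁻⁹ V = 7.40 nV

7.40 nV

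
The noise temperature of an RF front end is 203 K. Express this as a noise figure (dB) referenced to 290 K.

F = 1 + T_e/T₀ = 1 + 203/290 = 1.7
NF = 10 log₁₀(1.7) = 2.30 dB

2.30 dB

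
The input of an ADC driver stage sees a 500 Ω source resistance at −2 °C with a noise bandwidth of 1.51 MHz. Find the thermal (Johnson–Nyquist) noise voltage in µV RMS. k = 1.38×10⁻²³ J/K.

3.36 µV

T = −2 °C + 273.15 = 271.15 K
V_n = √(4kTRB)
4kTRB = 4 × 1.38×10⁻²³ × 271.15 × 5.00×10² × 1.51×10⁶ = 1.13×10⁻¹¹ V²
V_n = √(1.13×10⁻¹¹) = 3.36×10⁻⁶ V = 3.36 µV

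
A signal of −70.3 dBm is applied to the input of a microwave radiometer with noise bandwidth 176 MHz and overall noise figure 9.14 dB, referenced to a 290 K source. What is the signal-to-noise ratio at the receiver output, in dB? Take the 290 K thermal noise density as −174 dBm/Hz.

Noise floor: N = −174 + 10 log₁₀(B) + NF
10 log₁₀(1.76×10⁸) = 82.46 dB
N = −174 + 82.46 + 9.14 = −82.40 dBm
SNR = P_sig − N = −70.3 − (−82.40) = 12.10 dB → 12.1 dB

12.1 dB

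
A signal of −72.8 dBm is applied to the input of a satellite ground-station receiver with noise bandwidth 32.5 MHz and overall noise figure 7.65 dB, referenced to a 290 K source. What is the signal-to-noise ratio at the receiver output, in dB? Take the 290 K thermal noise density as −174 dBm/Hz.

18.4 dB

Noise floor: N = −174 + 10 log₁₀(B) + NF
10 log₁₀(3.25×10⁷) = 75.12 dB
N = −174 + 75.12 + 7.65 = −91.23 dBm
SNR = P_sig − N = −72.8 − (−91.23) = 18.43 dB → 18.4 dB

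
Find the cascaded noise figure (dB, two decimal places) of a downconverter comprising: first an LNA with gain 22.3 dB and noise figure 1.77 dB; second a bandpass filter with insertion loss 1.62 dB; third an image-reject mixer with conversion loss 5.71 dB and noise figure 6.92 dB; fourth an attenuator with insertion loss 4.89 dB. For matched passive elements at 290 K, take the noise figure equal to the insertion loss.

Convert to linear (a loss of L dB is a gain of −L dB): F_i = 10^(NF_i/10), G_i = 10^(G_i,dB/10)
  Stage 1: F_1 = 10^(1.77/10) = 1.503, G_1 = 10^(22.3/10) = 169.8
  Stage 2: F_2 = 10^(1.62/10) = 1.452, G_2 = 10^(−1.62/10) = 0.6887
  Stage 3: F_3 = 10^(6.92/10) = 4.920, G_3 = 10^(−5.71/10) = 0.2685
  Stage 4: F_4 = 10^(4.89/10) = 3.083, G_4 = 10^(−4.89/10) = 0.3243
Friis cascade:
  F = 1.503 + (1.452 − 1)/169.8 + (4.920 − 1)/116.9 + (3.083 − 1)/31.41 = 1.606
NF = 10 log₁₀(1.606) = 2.06 dB

2.06 dB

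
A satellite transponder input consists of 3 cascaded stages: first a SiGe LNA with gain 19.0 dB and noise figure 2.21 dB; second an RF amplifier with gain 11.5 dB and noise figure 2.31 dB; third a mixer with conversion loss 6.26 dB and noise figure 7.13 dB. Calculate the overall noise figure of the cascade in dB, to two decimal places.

Convert to linear (a loss of L dB is a gain of −L dB): F_i = 10^(NF_i/10), G_i = 10^(G_i,dB/10)
  Stage 1: F_1 = 10^(2.21/10) = 1.663, G_1 = 10^(19.0/10) = 79.43
  Stage 2: F_2 = 10^(2.31/10) = 1.702, G_2 = 10^(11.5/10) = 14.13
  Stage 3: F_3 = 10^(7.13/10) = 5.164, G_3 = 10^(−6.26/10) = 0.2366
Friis cascade:
  F = 1.663 + (1.702 − 1)/79.43 + (5.164 − 1)/1122 = 1.676
NF = 10 log₁₀(1.676) = 2.24 dB

2.24 dB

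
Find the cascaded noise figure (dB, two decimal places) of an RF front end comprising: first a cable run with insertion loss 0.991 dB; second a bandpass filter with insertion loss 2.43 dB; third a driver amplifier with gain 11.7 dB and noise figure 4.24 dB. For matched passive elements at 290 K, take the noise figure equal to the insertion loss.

Convert to linear (a loss of L dB is a gain of −L dB): F_i = 10^(NF_i/10), G_i = 10^(G_i,dB/10)
  Stage 1: F_1 = 10^(0.991/10) = 1.256, G_1 = 10^(−0.991/10) = 0.7960
  Stage 2: F_2 = 10^(2.43/10) = 1.750, G_2 = 10^(−2.43/10) = 0.5715
  Stage 3: F_3 = 10^(4.24/10) = 2.655, G_3 = 10^(11.7/10) = 14.79
Friis cascade:
  F = 1.256 + (1.750 − 1)/0.7960 + (2.655 − 1)/0.4549 = 5.836
NF = 10 log₁₀(5.836) = 7.66 dB

7.66 dB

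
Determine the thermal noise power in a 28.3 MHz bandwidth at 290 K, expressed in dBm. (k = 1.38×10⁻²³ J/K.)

P_n = kTB = 1.38×10⁻²³ × 290 × 2.83×10⁷ = 1.13×10⁻¹³ W
In dBm: 10 log₁₀(1.13×10⁻¹³ / 10⁻³) = −99.5 dBm

−99.5 dBm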